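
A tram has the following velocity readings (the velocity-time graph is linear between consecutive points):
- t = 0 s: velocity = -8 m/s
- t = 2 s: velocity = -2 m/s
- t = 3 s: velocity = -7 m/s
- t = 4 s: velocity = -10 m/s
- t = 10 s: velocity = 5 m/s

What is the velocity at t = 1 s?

-5 m/s

On 0–2 s the graph is linear from -8 to -2 m/s: v(1) = -8 + (-2 − -8)·(1 − 0)/(2 − 0) = -5 m/s.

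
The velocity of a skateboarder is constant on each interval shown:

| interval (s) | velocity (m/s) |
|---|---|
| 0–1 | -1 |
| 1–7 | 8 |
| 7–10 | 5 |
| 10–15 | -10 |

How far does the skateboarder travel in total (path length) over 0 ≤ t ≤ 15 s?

114 m

Total distance travelled is ∫|v| dt — sum the magnitudes of each area piece.
0–1 s: |-1| × 1 = 1 m
1–7 s: |8| × 6 = 48 m
7–10 s: |5| × 3 = 15 m
10–15 s: |-10| × 5 = 50 m
Total distance = 114 m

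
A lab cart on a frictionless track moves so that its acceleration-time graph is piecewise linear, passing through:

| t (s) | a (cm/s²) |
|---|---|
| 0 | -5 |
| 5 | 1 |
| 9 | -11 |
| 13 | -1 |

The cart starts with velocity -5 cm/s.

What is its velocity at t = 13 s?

-59 cm/s

Δv equals the area under the a-t graph; then v = v₀ + Δv.
0–5 s: ½(-5 + 1)(5) = -10 cm/s
5–9 s: ½(1 + -11)(4) = -20 cm/s
9–13 s: ½(-11 + -1)(4) = -24 cm/s
Δv = -54 cm/s, so v(13) = -5 + (-54) = -59 cm/s.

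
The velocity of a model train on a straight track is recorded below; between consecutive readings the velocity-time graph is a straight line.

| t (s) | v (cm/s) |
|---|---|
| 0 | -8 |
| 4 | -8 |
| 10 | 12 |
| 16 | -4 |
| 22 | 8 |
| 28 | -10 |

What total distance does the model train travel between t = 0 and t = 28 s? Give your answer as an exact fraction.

2108/15 cm

Distance (not displacement) is the total path length: add the absolute areas under v-t.
0–4 s: |-8| × 4 = 32 cm
4–10 s: v = 0 at t = 6.4 s; triangle areas 9.6 + 21.6 = 31.2 cm
10–16 s: v = 0 at t = 14.5 s; triangle areas 27 + 3 = 30 cm
16–22 s: v = 0 at t = 18 s; triangle areas 4 + 16 = 20 cm
22–28 s: v = 0 at t = 74/3 s; triangle areas 32/3 + 50/3 = 82/3 cm
Total distance = 2108/15 cm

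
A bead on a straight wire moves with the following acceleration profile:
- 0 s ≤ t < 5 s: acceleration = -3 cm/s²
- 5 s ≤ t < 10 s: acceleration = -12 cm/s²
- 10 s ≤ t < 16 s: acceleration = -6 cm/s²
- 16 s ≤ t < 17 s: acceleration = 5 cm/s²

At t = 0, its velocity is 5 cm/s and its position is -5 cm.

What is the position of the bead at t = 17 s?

On each constant-a segment, Δv = aΔt and Δx = v₀Δt + ½aΔt²; chain segment to segment.
0–5 s: v starts 5 cm/s; Δx = 5·5 + ½·-3·5² = -12.5 cm; v ends -10 cm/s.
5–10 s: v starts -10 cm/s; Δx = -10·5 + ½·-12·5² = -200 cm; v ends -70 cm/s.
10–16 s: v starts -70 cm/s; Δx = -70·6 + ½·-6·6² = -528 cm; v ends -106 cm/s.
16–17 s: v starts -106 cm/s; Δx = -106·1 + ½·5·1² = -103.5 cm; v ends -101 cm/s.
x(17) = -5 + Σ Δx = -849 cm.

-849 cm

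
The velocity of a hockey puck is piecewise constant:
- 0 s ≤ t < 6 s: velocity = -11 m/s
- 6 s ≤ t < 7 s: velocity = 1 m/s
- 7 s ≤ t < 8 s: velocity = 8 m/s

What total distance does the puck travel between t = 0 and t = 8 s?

75 m

Distance (not displacement) is the total path length: add the absolute areas under v-t.
0–6 s: |-11| × 6 = 66 m
6–7 s: |1| × 1 = 1 m
7–8 s: |8| × 1 = 8 m
Total distance = 75 m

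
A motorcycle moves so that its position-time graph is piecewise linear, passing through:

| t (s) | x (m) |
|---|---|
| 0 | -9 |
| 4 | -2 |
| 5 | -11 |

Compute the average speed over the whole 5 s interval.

Average speed = (total path length)/(elapsed time); on a piecewise-linear x-t graph the path length is Σ|Δx|.
0–4 s: |Δx| = |-2 − -9| = 7 m
4–5 s: |Δx| = |-11 − -2| = 9 m
Total path = 16 m; average speed = 16/5 = 3.2 m/s.

3.2 m/s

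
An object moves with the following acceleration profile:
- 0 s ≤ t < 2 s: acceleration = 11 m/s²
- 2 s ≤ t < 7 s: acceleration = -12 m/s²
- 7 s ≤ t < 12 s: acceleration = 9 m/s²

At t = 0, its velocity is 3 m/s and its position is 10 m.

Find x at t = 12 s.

On each constant-a segment, Δv = aΔt and Δx = v₀Δt + ½aΔt²; chain segment to segment.
0–2 s: v starts 3 m/s; Δx = 3·2 + ½·11·2² = 28 m; v ends 25 m/s.
2–7 s: v starts 25 m/s; Δx = 25·5 + ½·-12·5² = -25 m; v ends -35 m/s.
7–12 s: v starts -35 m/s; Δx = -35·5 + ½·9·5² = -62.5 m; v ends 10 m/s.
x(12) = 10 + Σ Δx = -49.5 m.

-49.5 m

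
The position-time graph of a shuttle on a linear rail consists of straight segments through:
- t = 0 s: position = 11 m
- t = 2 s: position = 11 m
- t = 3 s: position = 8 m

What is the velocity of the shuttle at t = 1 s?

0 m/s

Velocity is the slope of the x-t graph on 0–2 s: (11 − 11)/(2 − 0) = 0 m/s.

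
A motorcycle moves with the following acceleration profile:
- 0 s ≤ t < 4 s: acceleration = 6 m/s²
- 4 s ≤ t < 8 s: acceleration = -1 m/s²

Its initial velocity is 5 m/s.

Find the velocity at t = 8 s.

25 m/s

Δv equals the area under the a-t graph; then v = v₀ + Δv.
0–4 s: 6 × 4 = 24 m/s
4–8 s: -1 × 4 = -4 m/s
Δv = 20 m/s, so v(8) = 5 + (20) = 25 m/s.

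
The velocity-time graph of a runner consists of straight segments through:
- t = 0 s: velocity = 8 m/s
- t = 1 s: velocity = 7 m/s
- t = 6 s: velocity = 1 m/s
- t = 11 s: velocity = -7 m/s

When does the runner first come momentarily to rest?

t = 6.625 s

v changes sign on 6–11 s (from 1 to -7); the graph is linear there, so v = 0 at t = 6 + (-1)·(11 − 6)/(-7 − 1) = 6.625 s.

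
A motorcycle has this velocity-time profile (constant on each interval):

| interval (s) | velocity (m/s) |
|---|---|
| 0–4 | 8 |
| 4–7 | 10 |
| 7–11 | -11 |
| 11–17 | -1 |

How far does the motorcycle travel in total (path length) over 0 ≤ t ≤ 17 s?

112 m

Total distance travelled is ∫|v| dt — sum the magnitudes of each area piece.
0–4 s: |8| × 4 = 32 m
4–7 s: |10| × 3 = 30 m
7–11 s: |-11| × 4 = 44 m
11–17 s: |-1| × 6 = 6 m
Total distance = 112 m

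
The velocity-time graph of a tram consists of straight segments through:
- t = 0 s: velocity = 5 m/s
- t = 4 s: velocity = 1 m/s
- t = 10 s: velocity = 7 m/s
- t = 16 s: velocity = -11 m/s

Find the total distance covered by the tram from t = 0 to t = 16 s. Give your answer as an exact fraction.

Distance (not displacement) is the total path length: add the absolute areas under v-t.
0–4 s: |½(5 + 1)(4)| = 12 m
4–10 s: |½(1 + 7)(6)| = 24 m
10–16 s: v = 0 at t = 37/3 s; triangle areas 49/6 + 121/6 = 85/3 m
Total distance = 193/3 m

193/3 m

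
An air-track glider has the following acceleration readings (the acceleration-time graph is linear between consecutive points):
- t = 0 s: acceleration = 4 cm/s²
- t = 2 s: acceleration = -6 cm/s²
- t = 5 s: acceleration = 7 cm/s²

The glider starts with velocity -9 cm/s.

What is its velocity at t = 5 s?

-9.5 cm/s

Δv equals the area under the a-t graph; then v = v₀ + Δv.
0–2 s: ½(4 + -6)(2) = -2 cm/s
2–5 s: ½(-6 + 7)(3) = 1.5 cm/s
Δv = -0.5 cm/s, so v(5) = -9 + (-0.5) = -9.5 cm/s.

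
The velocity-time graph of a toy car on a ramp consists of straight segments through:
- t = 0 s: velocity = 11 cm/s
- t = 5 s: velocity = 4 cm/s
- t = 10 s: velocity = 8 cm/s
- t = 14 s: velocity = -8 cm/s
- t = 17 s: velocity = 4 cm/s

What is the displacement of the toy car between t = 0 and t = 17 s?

Net displacement equals the area under the velocity-time graph (areas below the axis count negative).
0–5 s: ½(11 + 4)(5) = 37.5 cm
5–10 s: ½(4 + 8)(5) = 30 cm
10–14 s: ½(8 + -8)(4) = 0 cm
14–17 s: ½(-8 + 4)(3) = -6 cm
Net displacement = 61.5 cm

61.5 cm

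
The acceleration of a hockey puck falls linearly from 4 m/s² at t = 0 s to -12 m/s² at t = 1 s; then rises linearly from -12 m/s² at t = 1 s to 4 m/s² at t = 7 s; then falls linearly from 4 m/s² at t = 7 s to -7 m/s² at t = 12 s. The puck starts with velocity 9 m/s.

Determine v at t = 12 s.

-26.5 m/s

Δv equals the area under the a-t graph; then v = v₀ + Δv.
0–1 s: ½(4 + -12)(1) = -4 m/s
1–7 s: ½(-12 + 4)(6) = -24 m/s
7–12 s: ½(4 + -7)(5) = -7.5 m/s
Δv = -35.5 m/s, so v(12) = 9 + (-35.5) = -26.5 m/s.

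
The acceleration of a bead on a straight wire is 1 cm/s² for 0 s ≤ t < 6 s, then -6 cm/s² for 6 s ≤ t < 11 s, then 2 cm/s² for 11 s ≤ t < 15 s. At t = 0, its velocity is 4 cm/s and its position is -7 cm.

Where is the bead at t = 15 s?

-54 cm

On each constant-a segment, Δv = aΔt and Δx = v₀Δt + ½aΔt²; chain segment to segment.
0–6 s: v starts 4 cm/s; Δx = 4·6 + ½·1·6² = 42 cm; v ends 10 cm/s.
6–11 s: v starts 10 cm/s; Δx = 10·5 + ½·-6·5² = -25 cm; v ends -20 cm/s.
11–15 s: v starts -20 cm/s; Δx = -20·4 + ½·2·4² = -64 cm; v ends -12 cm/s.
x(15) = -7 + Σ Δx = -54 cm.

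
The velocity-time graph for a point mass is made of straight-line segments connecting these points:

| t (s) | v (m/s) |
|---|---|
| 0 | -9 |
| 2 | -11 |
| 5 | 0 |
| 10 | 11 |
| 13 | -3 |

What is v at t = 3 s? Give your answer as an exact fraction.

-22/3 m/s

On 2–5 s the graph is linear from -11 to 0 m/s: v(3) = -11 + (0 − -11)·(3 − 2)/(5 − 2) = -22/3 m/s.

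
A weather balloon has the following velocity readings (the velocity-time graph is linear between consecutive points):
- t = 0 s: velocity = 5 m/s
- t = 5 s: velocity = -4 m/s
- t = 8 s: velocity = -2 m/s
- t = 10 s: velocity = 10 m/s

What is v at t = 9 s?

4 m/s

On 8–10 s the graph is linear from -2 to 10 m/s: v(9) = -2 + (10 − -2)·(9 − 8)/(10 − 8) = 4 m/s.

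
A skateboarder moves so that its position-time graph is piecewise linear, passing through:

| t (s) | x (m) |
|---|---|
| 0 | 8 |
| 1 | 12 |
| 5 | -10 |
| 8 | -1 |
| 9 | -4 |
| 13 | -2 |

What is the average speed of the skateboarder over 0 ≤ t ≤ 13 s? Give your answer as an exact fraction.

Average speed = (total path length)/(elapsed time); on a piecewise-linear x-t graph the path length is Σ|Δx|.
0–1 s: |Δx| = |12 − 8| = 4 m
1–5 s: |Δx| = |-10 − 12| = 22 m
5–8 s: |Δx| = |-1 − -10| = 9 m
8–9 s: |Δx| = |-4 − -1| = 3 m
9–13 s: |Δx| = |-2 − -4| = 2 m
Total path = 40 m; average speed = 40/13 = 40/13 m/s.

40/13 m/s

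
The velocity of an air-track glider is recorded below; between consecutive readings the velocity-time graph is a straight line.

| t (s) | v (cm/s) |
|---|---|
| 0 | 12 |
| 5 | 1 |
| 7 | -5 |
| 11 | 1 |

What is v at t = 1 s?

On 0–5 s the graph is linear from 12 to 1 cm/s: v(1) = 12 + (1 − 12)·(1 − 0)/(5 − 0) = 9.8 cm/s.

9.8 cm/s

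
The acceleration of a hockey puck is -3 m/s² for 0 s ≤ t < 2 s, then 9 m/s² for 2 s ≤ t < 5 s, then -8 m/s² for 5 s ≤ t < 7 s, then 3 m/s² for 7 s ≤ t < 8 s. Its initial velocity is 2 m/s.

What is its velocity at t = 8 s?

10 m/s

Δv equals the area under the a-t graph; then v = v₀ + Δv.
0–2 s: -3 × 2 = -6 m/s
2–5 s: 9 × 3 = 27 m/s
5–7 s: -8 × 2 = -16 m/s
7–8 s: 3 × 1 = 3 m/s
Δv = 8 m/s, so v(8) = 2 + (8) = 10 m/s.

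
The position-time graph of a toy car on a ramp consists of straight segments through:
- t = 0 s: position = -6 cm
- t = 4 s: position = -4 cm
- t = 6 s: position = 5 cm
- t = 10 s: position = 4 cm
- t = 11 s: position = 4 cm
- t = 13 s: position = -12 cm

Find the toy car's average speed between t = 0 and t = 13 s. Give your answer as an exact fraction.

28/13 cm/s

Average speed = (total path length)/(elapsed time); on a piecewise-linear x-t graph the path length is Σ|Δx|.
0–4 s: |Δx| = |-4 − -6| = 2 cm
4–6 s: |Δx| = |5 − -4| = 9 cm
6–10 s: |Δx| = |4 − 5| = 1 cm
10–11 s: |Δx| = |4 − 4| = 0 cm
11–13 s: |Δx| = |-12 − 4| = 16 cm
Total path = 28 cm; average speed = 28/13 = 28/13 cm/s.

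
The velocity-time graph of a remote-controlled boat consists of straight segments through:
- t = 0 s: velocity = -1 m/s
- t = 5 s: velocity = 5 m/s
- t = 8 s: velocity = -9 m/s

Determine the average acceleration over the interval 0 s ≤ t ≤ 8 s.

-1 m/s²

Average acceleration = Δv/Δt = (-9 − -1)/(8 − 0) = -1 m/s².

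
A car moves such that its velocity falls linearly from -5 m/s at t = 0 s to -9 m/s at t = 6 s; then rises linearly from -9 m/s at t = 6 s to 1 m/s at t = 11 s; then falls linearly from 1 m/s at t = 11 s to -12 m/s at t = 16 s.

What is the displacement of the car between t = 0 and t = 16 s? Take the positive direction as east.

Displacement is the signed area under the v-t curve.
0–6 s: ½(-5 + -9)(6) = -42 m
6–11 s: ½(-9 + 1)(5) = -20 m
11–16 s: ½(1 + -12)(5) = -27.5 m
Net displacement = -89.5 m

-89.5 m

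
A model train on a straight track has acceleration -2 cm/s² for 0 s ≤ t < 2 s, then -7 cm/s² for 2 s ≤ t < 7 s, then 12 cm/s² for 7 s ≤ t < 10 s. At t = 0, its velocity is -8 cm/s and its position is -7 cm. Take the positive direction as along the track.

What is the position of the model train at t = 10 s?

-261.5 cm

On each constant-a segment, Δv = aΔt and Δx = v₀Δt + ½aΔt²; chain segment to segment.
0–2 s: v starts -8 cm/s; Δx = -8·2 + ½·-2·2² = -20 cm; v ends -12 cm/s.
2–7 s: v starts -12 cm/s; Δx = -12·5 + ½·-7·5² = -147.5 cm; v ends -47 cm/s.
7–10 s: v starts -47 cm/s; Δx = -47·3 + ½·12·3² = -87 cm; v ends -11 cm/s.
x(10) = -7 + Σ Δx = -261.5 cm.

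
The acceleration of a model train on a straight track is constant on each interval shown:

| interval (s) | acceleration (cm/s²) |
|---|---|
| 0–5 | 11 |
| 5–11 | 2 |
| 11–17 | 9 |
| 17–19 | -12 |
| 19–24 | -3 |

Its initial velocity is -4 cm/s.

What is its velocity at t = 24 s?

Δv equals the area under the a-t graph; then v = v₀ + Δv.
0–5 s: 11 × 5 = 55 cm/s
5–11 s: 2 × 6 = 12 cm/s
11–17 s: 9 × 6 = 54 cm/s
17–19 s: -12 × 2 = -24 cm/s
19–24 s: -3 × 5 = -15 cm/s
Δv = 82 cm/s, so v(24) = -4 + (82) = 78 cm/s.

78 cm/s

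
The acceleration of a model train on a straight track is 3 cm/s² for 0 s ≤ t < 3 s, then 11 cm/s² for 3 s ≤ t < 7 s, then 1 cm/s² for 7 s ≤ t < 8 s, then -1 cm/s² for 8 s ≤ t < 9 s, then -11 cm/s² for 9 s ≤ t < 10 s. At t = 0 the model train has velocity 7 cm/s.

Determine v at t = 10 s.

Δv equals the area under the a-t graph; then v = v₀ + Δv.
0–3 s: 3 × 3 = 9 cm/s
3–7 s: 11 × 4 = 44 cm/s
7–8 s: 1 × 1 = 1 cm/s
8–9 s: -1 × 1 = -1 cm/s
9–10 s: -11 × 1 = -11 cm/s
Δv = 42 cm/s, so v(10) = 7 + (42) = 49 cm/s.

49 cm/s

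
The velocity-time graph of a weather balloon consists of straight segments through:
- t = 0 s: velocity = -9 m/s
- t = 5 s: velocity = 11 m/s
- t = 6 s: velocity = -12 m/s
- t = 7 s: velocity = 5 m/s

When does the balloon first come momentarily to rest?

t = 2.25 s

v changes sign on 0–5 s (from -9 to 11); the graph is linear there, so v = 0 at t = 0 + (9)·(5 − 0)/(11 − -9) = 2.25 s.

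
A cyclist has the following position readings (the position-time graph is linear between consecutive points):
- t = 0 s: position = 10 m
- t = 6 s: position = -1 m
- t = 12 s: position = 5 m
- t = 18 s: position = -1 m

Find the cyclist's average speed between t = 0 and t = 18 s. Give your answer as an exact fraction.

Average speed = (total path length)/(elapsed time); on a piecewise-linear x-t graph the path length is Σ|Δx|.
0–6 s: |Δx| = |-1 − 10| = 11 m
6–12 s: |Δx| = |5 − -1| = 6 m
12–18 s: |Δx| = |-1 − 5| = 6 m
Total path = 23 m; average speed = 23/18 = 23/18 m/s.

23/18 m/s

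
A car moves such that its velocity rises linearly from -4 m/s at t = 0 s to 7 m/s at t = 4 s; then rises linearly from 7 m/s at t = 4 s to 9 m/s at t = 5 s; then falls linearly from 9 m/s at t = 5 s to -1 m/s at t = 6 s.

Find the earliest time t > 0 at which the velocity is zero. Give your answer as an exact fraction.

t = 16/11 s

v changes sign on 0–4 s (from -4 to 7); the graph is linear there, so v = 0 at t = 0 + (4)·(4 − 0)/(7 − -4) = 16/11 s.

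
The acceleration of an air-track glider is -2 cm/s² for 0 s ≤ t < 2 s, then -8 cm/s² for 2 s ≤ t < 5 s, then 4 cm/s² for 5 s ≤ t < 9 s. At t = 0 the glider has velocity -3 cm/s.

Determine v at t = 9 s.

Δv equals the area under the a-t graph; then v = v₀ + Δv.
0–2 s: -2 × 2 = -4 cm/s
2–5 s: -8 × 3 = -24 cm/s
5–9 s: 4 × 4 = 16 cm/s
Δv = -12 cm/s, so v(9) = -3 + (-12) = -15 cm/s.

-15 cm/s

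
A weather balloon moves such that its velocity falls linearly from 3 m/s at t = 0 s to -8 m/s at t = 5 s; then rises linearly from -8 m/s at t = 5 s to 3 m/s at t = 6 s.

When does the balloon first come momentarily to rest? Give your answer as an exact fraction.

t = 15/11 s

v changes sign on 0–5 s (from 3 to -8); the graph is linear there, so v = 0 at t = 0 + (-3)·(5 − 0)/(-8 − 3) = 15/11 s.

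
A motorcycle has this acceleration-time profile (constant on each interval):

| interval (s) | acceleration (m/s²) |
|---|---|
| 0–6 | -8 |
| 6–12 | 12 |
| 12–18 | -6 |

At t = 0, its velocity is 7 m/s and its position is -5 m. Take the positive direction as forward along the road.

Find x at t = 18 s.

On each constant-a segment, Δv = aΔt and Δx = v₀Δt + ½aΔt²; chain segment to segment.
0–6 s: v starts 7 m/s; Δx = 7·6 + ½·-8·6² = -102 m; v ends -41 m/s.
6–12 s: v starts -41 m/s; Δx = -41·6 + ½·12·6² = -30 m; v ends 31 m/s.
12–18 s: v starts 31 m/s; Δx = 31·6 + ½·-6·6² = 78 m; v ends -5 m/s.
x(18) = -5 + Σ Δx = -59 m.

-59 m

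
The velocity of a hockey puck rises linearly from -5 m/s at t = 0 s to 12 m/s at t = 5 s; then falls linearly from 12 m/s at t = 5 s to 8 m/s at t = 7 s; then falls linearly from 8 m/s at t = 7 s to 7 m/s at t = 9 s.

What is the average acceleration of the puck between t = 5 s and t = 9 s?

-1.25 m/s²

Average acceleration = Δv/Δt = (7 − 12)/(9 − 5) = -1.25 m/s².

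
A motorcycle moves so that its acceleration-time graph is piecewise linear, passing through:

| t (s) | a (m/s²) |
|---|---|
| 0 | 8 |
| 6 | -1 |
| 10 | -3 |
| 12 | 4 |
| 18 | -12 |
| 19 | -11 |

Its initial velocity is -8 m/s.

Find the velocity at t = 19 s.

-29.5 m/s

Δv equals the area under the a-t graph; then v = v₀ + Δv.
0–6 s: ½(8 + -1)(6) = 21 m/s
6–10 s: ½(-1 + -3)(4) = -8 m/s
10–12 s: ½(-3 + 4)(2) = 1 m/s
12–18 s: ½(4 + -12)(6) = -24 m/s
18–19 s: ½(-12 + -11)(1) = -11.5 m/s
Δv = -21.5 m/s, so v(19) = -8 + (-21.5) = -29.5 m/s.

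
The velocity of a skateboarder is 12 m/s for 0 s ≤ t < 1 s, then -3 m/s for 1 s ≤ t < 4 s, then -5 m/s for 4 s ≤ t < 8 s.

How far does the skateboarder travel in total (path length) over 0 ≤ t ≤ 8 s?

Total distance travelled is ∫|v| dt — sum the magnitudes of each area piece.
0–1 s: |12| × 1 = 12 m
1–4 s: |-3| × 3 = 9 m
4–8 s: |-5| × 4 = 20 m
Total distance = 41 m

41 m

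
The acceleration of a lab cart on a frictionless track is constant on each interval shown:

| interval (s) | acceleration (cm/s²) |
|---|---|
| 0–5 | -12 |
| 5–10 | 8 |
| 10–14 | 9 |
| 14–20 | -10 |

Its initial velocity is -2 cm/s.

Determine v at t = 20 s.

Δv equals the area under the a-t graph; then v = v₀ + Δv.
0–5 s: -12 × 5 = -60 cm/s
5–10 s: 8 × 5 = 40 cm/s
10–14 s: 9 × 4 = 36 cm/s
14–20 s: -10 × 6 = -60 cm/s
Δv = -44 cm/s, so v(20) = -2 + (-44) = -46 cm/s.

-46 cm/s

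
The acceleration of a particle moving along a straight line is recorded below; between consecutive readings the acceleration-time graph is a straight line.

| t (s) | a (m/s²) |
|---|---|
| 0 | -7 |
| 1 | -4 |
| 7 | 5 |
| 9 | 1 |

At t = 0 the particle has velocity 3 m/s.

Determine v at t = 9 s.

6.5 m/s

Δv equals the area under the a-t graph; then v = v₀ + Δv.
0–1 s: ½(-7 + -4)(1) = -5.5 m/s
1–7 s: ½(-4 + 5)(6) = 3 m/s
7–9 s: ½(5 + 1)(2) = 6 m/s
Δv = 3.5 m/s, so v(9) = 3 + (3.5) = 6.5 m/s.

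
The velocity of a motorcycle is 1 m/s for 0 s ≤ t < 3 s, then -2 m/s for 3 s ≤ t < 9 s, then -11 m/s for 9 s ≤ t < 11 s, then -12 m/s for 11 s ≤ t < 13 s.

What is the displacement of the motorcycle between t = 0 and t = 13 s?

Displacement is the signed area under the v-t curve.
0–3 s: 1 × 3 = 3 m
3–9 s: -2 × 6 = -12 m
9–11 s: -11 × 2 = -22 m
11–13 s: -12 × 2 = -24 m
Net displacement = -55 m

-55 m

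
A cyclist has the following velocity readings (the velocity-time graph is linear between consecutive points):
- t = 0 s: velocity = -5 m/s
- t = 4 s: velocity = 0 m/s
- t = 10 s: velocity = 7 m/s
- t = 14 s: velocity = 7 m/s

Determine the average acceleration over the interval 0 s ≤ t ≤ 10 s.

Average acceleration = Δv/Δt = (7 − -5)/(10 − 0) = 1.2 m/s².

1.2 m/s²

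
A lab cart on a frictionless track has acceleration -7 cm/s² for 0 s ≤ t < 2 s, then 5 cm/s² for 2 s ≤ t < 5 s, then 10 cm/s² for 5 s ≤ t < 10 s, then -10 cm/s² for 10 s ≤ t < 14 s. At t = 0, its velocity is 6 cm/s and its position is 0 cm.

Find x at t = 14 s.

On each constant-a segment, Δv = aΔt and Δx = v₀Δt + ½aΔt²; chain segment to segment.
0–2 s: v starts 6 cm/s; Δx = 6·2 + ½·-7·2² = -2 cm; v ends -8 cm/s.
2–5 s: v starts -8 cm/s; Δx = -8·3 + ½·5·3² = -1.5 cm; v ends 7 cm/s.
5–10 s: v starts 7 cm/s; Δx = 7·5 + ½·10·5² = 160 cm; v ends 57 cm/s.
10–14 s: v starts 57 cm/s; Δx = 57·4 + ½·-10·4² = 148 cm; v ends 17 cm/s.
x(14) = 0 + Σ Δx = 304.5 cm.

304.5 cm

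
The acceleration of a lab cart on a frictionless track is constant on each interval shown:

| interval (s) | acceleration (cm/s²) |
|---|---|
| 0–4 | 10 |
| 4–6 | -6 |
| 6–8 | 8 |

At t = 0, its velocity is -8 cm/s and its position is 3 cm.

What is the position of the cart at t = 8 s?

159 cm

On each constant-a segment, Δv = aΔt and Δx = v₀Δt + ½aΔt²; chain segment to segment.
0–4 s: v starts -8 cm/s; Δx = -8·4 + ½·10·4² = 48 cm; v ends 32 cm/s.
4–6 s: v starts 32 cm/s; Δx = 32·2 + ½·-6·2² = 52 cm; v ends 20 cm/s.
6–8 s: v starts 20 cm/s; Δx = 20·2 + ½·8·2² = 56 cm; v ends 36 cm/s.
x(8) = 3 + Σ Δx = 159 cm.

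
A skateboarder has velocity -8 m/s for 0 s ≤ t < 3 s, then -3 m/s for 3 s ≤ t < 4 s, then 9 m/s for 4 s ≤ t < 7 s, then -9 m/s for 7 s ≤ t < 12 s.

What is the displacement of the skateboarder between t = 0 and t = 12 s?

-45 m

Net displacement equals the area under the velocity-time graph (areas below the axis count negative).
0–3 s: -8 × 3 = -24 m
3–4 s: -3 × 1 = -3 m
4–7 s: 9 × 3 = 27 m
7–12 s: -9 × 5 = -45 m
Net displacement = -45 m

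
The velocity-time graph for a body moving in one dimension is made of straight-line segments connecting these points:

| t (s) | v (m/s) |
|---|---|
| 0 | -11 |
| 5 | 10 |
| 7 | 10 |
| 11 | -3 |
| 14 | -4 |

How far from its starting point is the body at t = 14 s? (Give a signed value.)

21 m

Net displacement equals the area under the velocity-time graph (areas below the axis count negative).
0–5 s: ½(-11 + 10)(5) = -2.5 m
5–7 s: 10 × 2 = 20 m
7–11 s: ½(10 + -3)(4) = 14 m
11–14 s: ½(-3 + -4)(3) = -10.5 m
Net displacement = 21 m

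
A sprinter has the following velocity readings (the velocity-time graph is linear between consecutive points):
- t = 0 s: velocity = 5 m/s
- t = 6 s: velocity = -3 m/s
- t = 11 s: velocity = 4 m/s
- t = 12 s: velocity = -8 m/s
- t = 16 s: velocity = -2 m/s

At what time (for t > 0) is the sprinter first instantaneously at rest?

v changes sign on 0–6 s (from 5 to -3); the graph is linear there, so v = 0 at t = 0 + (-5)·(6 − 0)/(-3 − 5) = 3.75 s.

t = 3.75 s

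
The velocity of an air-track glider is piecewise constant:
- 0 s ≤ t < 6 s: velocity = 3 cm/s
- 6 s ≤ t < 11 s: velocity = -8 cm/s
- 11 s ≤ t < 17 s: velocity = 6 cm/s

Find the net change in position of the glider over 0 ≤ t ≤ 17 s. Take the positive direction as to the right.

14 cm

Displacement is the signed area under the v-t curve.
0–6 s: 3 × 6 = 18 cm
6–11 s: -8 × 5 = -40 cm
11–17 s: 6 × 6 = 36 cm
Net displacement = 14 cm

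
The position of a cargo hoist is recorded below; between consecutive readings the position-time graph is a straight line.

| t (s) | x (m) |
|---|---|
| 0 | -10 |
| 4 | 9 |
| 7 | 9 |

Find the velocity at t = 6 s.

Velocity is the slope of the x-t graph on 4–7 s: (9 − 9)/(7 − 4) = 0 m/s.

0 m/s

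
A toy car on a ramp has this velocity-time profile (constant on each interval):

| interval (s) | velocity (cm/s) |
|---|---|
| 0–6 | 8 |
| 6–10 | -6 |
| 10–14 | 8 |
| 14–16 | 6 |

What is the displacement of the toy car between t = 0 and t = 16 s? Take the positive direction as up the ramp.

68 cm

Net displacement equals the area under the velocity-time graph (areas below the axis count negative).
0–6 s: 8 × 6 = 48 cm
6–10 s: -6 × 4 = -24 cm
10–14 s: 8 × 4 = 32 cm
14–16 s: 6 × 2 = 12 cm
Net displacement = 68 cm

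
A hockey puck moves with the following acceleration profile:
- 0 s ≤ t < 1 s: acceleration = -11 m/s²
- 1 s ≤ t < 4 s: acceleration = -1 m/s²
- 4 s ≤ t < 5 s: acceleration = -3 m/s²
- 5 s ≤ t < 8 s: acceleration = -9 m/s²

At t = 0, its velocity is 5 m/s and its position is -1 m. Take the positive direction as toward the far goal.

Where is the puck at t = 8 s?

On each constant-a segment, Δv = aΔt and Δx = v₀Δt + ½aΔt²; chain segment to segment.
0–1 s: v starts 5 m/s; Δx = 5·1 + ½·-11·1² = -0.5 m; v ends -6 m/s.
1–4 s: v starts -6 m/s; Δx = -6·3 + ½·-1·3² = -22.5 m; v ends -9 m/s.
4–5 s: v starts -9 m/s; Δx = -9·1 + ½·-3·1² = -10.5 m; v ends -12 m/s.
5–8 s: v starts -12 m/s; Δx = -12·3 + ½·-9·3² = -76.5 m; v ends -39 m/s.
x(8) = -1 + Σ Δx = -111 m.

-111 m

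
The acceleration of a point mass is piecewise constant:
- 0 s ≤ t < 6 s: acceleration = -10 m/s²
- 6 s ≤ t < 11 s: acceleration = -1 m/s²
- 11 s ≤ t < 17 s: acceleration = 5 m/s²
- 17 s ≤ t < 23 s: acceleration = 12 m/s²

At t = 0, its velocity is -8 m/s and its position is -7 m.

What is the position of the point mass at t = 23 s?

-977.5 m

On each constant-a segment, Δv = aΔt and Δx = v₀Δt + ½aΔt²; chain segment to segment.
0–6 s: v starts -8 m/s; Δx = -8·6 + ½·-10·6² = -228 m; v ends -68 m/s.
6–11 s: v starts -68 m/s; Δx = -68·5 + ½·-1·5² = -352.5 m; v ends -73 m/s.
11–17 s: v starts -73 m/s; Δx = -73·6 + ½·5·6² = -348 m; v ends -43 m/s.
17–23 s: v starts -43 m/s; Δx = -43·6 + ½·12·6² = -42 m; v ends 29 m/s.
x(23) = -7 + Σ Δx = -977.5 m.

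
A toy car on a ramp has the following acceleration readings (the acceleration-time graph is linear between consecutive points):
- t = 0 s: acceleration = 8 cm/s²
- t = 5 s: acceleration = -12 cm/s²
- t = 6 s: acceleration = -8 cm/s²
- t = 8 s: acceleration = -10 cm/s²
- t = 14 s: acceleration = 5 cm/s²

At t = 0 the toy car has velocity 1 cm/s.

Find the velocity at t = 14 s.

Δv equals the area under the a-t graph; then v = v₀ + Δv.
0–5 s: ½(8 + -12)(5) = -10 cm/s
5–6 s: ½(-12 + -8)(1) = -10 cm/s
6–8 s: ½(-8 + -10)(2) = -18 cm/s
8–14 s: ½(-10 + 5)(6) = -15 cm/s
Δv = -53 cm/s, so v(14) = 1 + (-53) = -52 cm/s.

-52 cm/s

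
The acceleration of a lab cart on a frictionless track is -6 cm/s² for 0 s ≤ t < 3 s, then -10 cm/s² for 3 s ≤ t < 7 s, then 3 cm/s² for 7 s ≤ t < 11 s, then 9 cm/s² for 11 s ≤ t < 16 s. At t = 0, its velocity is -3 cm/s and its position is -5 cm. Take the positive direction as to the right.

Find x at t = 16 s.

On each constant-a segment, Δv = aΔt and Δx = v₀Δt + ½aΔt²; chain segment to segment.
0–3 s: v starts -3 cm/s; Δx = -3·3 + ½·-6·3² = -36 cm; v ends -21 cm/s.
3–7 s: v starts -21 cm/s; Δx = -21·4 + ½·-10·4² = -164 cm; v ends -61 cm/s.
7–11 s: v starts -61 cm/s; Δx = -61·4 + ½·3·4² = -220 cm; v ends -49 cm/s.
11–16 s: v starts -49 cm/s; Δx = -49·5 + ½·9·5² = -132.5 cm; v ends -4 cm/s.
x(16) = -5 + Σ Δx = -557.5 cm.

-557.5 cm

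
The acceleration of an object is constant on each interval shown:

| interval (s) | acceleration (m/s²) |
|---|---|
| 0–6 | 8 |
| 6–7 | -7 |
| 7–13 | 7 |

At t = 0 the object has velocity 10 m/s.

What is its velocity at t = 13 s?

93 m/s

Δv equals the area under the a-t graph; then v = v₀ + Δv.
0–6 s: 8 × 6 = 48 m/s
6–7 s: -7 × 1 = -7 m/s
7–13 s: 7 × 6 = 42 m/s
Δv = 83 m/s, so v(13) = 10 + (83) = 93 m/s.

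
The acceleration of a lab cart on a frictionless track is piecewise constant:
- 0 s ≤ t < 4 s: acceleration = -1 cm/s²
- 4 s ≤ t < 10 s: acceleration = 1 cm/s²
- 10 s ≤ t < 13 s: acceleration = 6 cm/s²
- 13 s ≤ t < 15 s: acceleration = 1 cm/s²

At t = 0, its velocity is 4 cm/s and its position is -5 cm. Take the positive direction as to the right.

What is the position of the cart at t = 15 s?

116 cm

On each constant-a segment, Δv = aΔt and Δx = v₀Δt + ½aΔt²; chain segment to segment.
0–4 s: v starts 4 cm/s; Δx = 4·4 + ½·-1·4² = 8 cm; v ends 0 cm/s.
4–10 s: v starts 0 cm/s; Δx = 0·6 + ½·1·6² = 18 cm; v ends 6 cm/s.
10–13 s: v starts 6 cm/s; Δx = 6·3 + ½·6·3² = 45 cm; v ends 24 cm/s.
13–15 s: v starts 24 cm/s; Δx = 24·2 + ½·1·2² = 50 cm; v ends 26 cm/s.
x(15) = -5 + Σ Δx = 116 cm.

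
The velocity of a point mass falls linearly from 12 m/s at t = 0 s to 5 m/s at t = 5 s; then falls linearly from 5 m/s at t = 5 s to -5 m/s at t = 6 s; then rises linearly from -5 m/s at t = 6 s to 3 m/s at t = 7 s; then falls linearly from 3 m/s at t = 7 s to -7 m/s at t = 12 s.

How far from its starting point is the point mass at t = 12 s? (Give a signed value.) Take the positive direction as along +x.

31.5 m

Displacement is the signed area under the v-t curve.
0–5 s: ½(12 + 5)(5) = 42.5 m
5–6 s: ½(5 + -5)(1) = 0 m
6–7 s: ½(-5 + 3)(1) = -1 m
7–12 s: ½(3 + -7)(5) = -10 m
Net displacement = 31.5 m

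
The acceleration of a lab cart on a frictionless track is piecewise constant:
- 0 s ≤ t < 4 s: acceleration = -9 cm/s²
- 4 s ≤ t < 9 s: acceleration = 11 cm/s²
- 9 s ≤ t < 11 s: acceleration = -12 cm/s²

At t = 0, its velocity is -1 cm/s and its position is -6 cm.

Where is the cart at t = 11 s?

-117.5 cm

On each constant-a segment, Δv = aΔt and Δx = v₀Δt + ½aΔt²; chain segment to segment.
0–4 s: v starts -1 cm/s; Δx = -1·4 + ½·-9·4² = -76 cm; v ends -37 cm/s.
4–9 s: v starts -37 cm/s; Δx = -37·5 + ½·11·5² = -47.5 cm; v ends 18 cm/s.
9–11 s: v starts 18 cm/s; Δx = 18·2 + ½·-12·2² = 12 cm; v ends -6 cm/s.
x(11) = -6 + Σ Δx = -117.5 cm.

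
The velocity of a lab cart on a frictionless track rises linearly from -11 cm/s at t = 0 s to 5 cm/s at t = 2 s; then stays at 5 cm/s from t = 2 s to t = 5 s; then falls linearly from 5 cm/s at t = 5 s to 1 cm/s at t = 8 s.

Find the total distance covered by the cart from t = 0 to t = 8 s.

Total distance travelled is ∫|v| dt — sum the magnitudes of each area piece.
0–2 s: v = 0 at t = 1.375 s; triangle areas 7.5625 + 1.5625 = 9.125 cm
2–5 s: |5| × 3 = 15 cm
5–8 s: |½(5 + 1)(3)| = 9 cm
Total distance = 33.125 cm

33.125 cm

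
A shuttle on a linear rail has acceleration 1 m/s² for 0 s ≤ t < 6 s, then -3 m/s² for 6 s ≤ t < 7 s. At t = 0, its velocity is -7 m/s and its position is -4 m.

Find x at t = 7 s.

On each constant-a segment, Δv = aΔt and Δx = v₀Δt + ½aΔt²; chain segment to segment.
0–6 s: v starts -7 m/s; Δx = -7·6 + ½·1·6² = -24 m; v ends -1 m/s.
6–7 s: v starts -1 m/s; Δx = -1·1 + ½·-3·1² = -2.5 m; v ends -4 m/s.
x(7) = -4 + Σ Δx = -30.5 m.

-30.5 m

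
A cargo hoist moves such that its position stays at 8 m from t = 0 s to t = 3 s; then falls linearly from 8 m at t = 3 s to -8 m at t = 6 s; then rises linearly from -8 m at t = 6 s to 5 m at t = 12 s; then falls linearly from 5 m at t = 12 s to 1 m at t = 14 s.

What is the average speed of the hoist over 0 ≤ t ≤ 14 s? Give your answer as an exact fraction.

33/14 m/s

Average speed = (total path length)/(elapsed time); on a piecewise-linear x-t graph the path length is Σ|Δx|.
0–3 s: |Δx| = |8 − 8| = 0 m
3–6 s: |Δx| = |-8 − 8| = 16 m
6–12 s: |Δx| = |5 − -8| = 13 m
12–14 s: |Δx| = |1 − 5| = 4 m
Total path = 33 m; average speed = 33/14 = 33/14 m/s.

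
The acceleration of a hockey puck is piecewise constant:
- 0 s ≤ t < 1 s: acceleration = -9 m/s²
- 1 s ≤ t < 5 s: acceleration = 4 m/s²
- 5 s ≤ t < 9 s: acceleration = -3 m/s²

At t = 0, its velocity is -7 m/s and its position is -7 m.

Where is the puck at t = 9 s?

On each constant-a segment, Δv = aΔt and Δx = v₀Δt + ½aΔt²; chain segment to segment.
0–1 s: v starts -7 m/s; Δx = -7·1 + ½·-9·1² = -11.5 m; v ends -16 m/s.
1–5 s: v starts -16 m/s; Δx = -16·4 + ½·4·4² = -32 m; v ends 0 m/s.
5–9 s: v starts 0 m/s; Δx = 0·4 + ½·-3·4² = -24 m; v ends -12 m/s.
x(9) = -7 + Σ Δx = -74.5 m.

-74.5 m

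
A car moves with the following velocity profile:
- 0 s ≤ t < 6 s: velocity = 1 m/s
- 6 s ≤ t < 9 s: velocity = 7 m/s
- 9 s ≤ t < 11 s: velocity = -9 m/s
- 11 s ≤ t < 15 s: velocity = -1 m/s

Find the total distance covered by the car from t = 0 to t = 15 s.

49 m

Total distance travelled is ∫|v| dt — sum the magnitudes of each area piece.
0–6 s: |1| × 6 = 6 m
6–9 s: |7| × 3 = 21 m
9–11 s: |-9| × 2 = 18 m
11–15 s: |-1| × 4 = 4 m
Total distance = 49 m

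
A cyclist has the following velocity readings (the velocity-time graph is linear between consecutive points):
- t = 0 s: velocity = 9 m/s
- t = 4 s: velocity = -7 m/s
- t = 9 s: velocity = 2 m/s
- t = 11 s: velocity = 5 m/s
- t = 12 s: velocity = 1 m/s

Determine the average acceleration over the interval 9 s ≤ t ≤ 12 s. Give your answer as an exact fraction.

Average acceleration = Δv/Δt = (1 − 2)/(12 − 9) = -1/3 m/s².

-1/3 m/s²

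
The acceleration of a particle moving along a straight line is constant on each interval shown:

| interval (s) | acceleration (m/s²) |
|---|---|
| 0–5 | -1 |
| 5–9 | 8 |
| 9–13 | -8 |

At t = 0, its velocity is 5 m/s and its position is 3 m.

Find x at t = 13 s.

143.5 m

On each constant-a segment, Δv = aΔt and Δx = v₀Δt + ½aΔt²; chain segment to segment.
0–5 s: v starts 5 m/s; Δx = 5·5 + ½·-1·5² = 12.5 m; v ends 0 m/s.
5–9 s: v starts 0 m/s; Δx = 0·4 + ½·8·4² = 64 m; v ends 32 m/s.
9–13 s: v starts 32 m/s; Δx = 32·4 + ½·-8·4² = 64 m; v ends 0 m/s.
x(13) = 3 + Σ Δx = 143.5 m.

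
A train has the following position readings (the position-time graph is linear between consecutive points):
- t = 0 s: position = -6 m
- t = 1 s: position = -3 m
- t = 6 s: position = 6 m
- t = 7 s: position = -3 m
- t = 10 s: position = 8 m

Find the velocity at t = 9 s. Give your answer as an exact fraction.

Velocity is the slope of the x-t graph on 7–10 s: (8 − -3)/(10 − 7) = 11/3 m/s.

11/3 m/s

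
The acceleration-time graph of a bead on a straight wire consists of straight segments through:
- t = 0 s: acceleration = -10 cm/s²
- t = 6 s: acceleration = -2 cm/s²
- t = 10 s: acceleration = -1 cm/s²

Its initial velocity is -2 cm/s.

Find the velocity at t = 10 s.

Δv equals the area under the a-t graph; then v = v₀ + Δv.
0–6 s: ½(-10 + -2)(6) = -36 cm/s
6–10 s: ½(-2 + -1)(4) = -6 cm/s
Δv = -42 cm/s, so v(10) = -2 + (-42) = -44 cm/s.

-44 cm/s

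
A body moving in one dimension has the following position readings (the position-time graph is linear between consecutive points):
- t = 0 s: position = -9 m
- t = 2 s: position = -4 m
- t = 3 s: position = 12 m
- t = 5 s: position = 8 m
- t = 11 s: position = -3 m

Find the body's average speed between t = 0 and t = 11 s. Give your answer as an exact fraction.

Average speed = (total path length)/(elapsed time); on a piecewise-linear x-t graph the path length is Σ|Δx|.
0–2 s: |Δx| = |-4 − -9| = 5 m
2–3 s: |Δx| = |12 − -4| = 16 m
3–5 s: |Δx| = |8 − 12| = 4 m
5–11 s: |Δx| = |-3 − 8| = 11 m
Total path = 36 m; average speed = 36/11 = 36/11 m/s.

36/11 m/s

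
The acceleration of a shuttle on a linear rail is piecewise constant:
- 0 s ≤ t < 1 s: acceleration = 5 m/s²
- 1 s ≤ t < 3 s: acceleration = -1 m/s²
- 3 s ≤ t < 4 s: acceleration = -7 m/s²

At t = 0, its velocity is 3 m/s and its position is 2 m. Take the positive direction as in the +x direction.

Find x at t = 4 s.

On each constant-a segment, Δv = aΔt and Δx = v₀Δt + ½aΔt²; chain segment to segment.
0–1 s: v starts 3 m/s; Δx = 3·1 + ½·5·1² = 5.5 m; v ends 8 m/s.
1–3 s: v starts 8 m/s; Δx = 8·2 + ½·-1·2² = 14 m; v ends 6 m/s.
3–4 s: v starts 6 m/s; Δx = 6·1 + ½·-7·1² = 2.5 m; v ends -1 m/s.
x(4) = 2 + Σ Δx = 24 m.

24 m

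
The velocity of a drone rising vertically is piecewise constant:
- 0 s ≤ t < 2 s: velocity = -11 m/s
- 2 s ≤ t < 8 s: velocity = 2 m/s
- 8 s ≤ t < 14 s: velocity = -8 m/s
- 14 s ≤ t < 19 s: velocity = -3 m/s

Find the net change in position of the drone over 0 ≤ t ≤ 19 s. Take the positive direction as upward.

Displacement is the signed area under the v-t curve.
0–2 s: -11 × 2 = -22 m
2–8 s: 2 × 6 = 12 m
8–14 s: -8 × 6 = -48 m
14–19 s: -3 × 5 = -15 m
Net displacement = -73 m

-73 m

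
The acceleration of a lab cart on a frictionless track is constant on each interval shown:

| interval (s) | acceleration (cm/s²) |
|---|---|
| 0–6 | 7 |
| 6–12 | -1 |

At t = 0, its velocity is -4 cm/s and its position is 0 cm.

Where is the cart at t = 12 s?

On each constant-a segment, Δv = aΔt and Δx = v₀Δt + ½aΔt²; chain segment to segment.
0–6 s: v starts -4 cm/s; Δx = -4·6 + ½·7·6² = 102 cm; v ends 38 cm/s.
6–12 s: v starts 38 cm/s; Δx = 38·6 + ½·-1·6² = 210 cm; v ends 32 cm/s.
x(12) = 0 + Σ Δx = 312 cm.

312 cm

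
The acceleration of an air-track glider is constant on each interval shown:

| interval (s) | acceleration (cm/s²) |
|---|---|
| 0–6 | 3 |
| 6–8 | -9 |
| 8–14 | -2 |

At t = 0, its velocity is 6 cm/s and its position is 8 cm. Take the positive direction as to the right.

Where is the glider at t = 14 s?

On each constant-a segment, Δv = aΔt and Δx = v₀Δt + ½aΔt²; chain segment to segment.
0–6 s: v starts 6 cm/s; Δx = 6·6 + ½·3·6² = 90 cm; v ends 24 cm/s.
6–8 s: v starts 24 cm/s; Δx = 24·2 + ½·-9·2² = 30 cm; v ends 6 cm/s.
8–14 s: v starts 6 cm/s; Δx = 6·6 + ½·-2·6² = 0 cm; v ends -6 cm/s.
x(14) = 8 + Σ Δx = 128 cm.

128 cm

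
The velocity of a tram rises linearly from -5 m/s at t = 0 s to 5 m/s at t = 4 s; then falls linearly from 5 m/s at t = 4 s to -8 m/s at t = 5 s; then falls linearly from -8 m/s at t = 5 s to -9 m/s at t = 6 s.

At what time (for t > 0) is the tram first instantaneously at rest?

t = 2 s

v changes sign on 0–4 s (from -5 to 5); the graph is linear there, so v = 0 at t = 0 + (5)·(4 − 0)/(5 − -5) = 2 s.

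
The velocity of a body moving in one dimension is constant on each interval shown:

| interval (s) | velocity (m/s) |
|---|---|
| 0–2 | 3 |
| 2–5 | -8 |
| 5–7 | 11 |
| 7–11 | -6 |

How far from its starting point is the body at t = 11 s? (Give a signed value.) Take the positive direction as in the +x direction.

Displacement is the signed area under the v-t curve.
0–2 s: 3 × 2 = 6 m
2–5 s: -8 × 3 = -24 m
5–7 s: 11 × 2 = 22 m
7–11 s: -6 × 4 = -24 m
Net displacement = -20 m

-20 m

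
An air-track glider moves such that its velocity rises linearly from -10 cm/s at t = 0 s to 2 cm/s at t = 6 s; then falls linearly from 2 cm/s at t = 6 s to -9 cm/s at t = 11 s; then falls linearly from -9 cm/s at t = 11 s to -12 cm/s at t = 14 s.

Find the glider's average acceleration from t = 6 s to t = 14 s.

Average acceleration = Δv/Δt = (-12 − 2)/(14 − 6) = -1.75 cm/s².

-1.75 cm/s²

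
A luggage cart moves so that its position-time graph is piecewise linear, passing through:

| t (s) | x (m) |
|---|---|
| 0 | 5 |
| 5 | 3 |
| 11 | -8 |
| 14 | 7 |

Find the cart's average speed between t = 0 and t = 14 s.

2 m/s

Average speed = (total path length)/(elapsed time); on a piecewise-linear x-t graph the path length is Σ|Δx|.
0–5 s: |Δx| = |3 − 5| = 2 m
5–11 s: |Δx| = |-8 − 3| = 11 m
11–14 s: |Δx| = |7 − -8| = 15 m
Total path = 28 m; average speed = 28/14 = 2 m/s.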